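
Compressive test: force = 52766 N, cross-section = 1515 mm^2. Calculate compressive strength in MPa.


CS = 52766 / 1515 = 34.8 MPa

34.8


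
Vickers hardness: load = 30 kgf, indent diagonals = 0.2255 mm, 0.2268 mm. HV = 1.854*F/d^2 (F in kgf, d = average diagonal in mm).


d_avg = (0.2255+0.2268)/2 = 0.22615 mm
HV = 1.854*30/0.22615^2 = 1088

1088


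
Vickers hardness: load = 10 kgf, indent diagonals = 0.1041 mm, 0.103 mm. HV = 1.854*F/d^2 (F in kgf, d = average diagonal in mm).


d_avg = (0.1041+0.103)/2 = 0.10355 mm
HV = 1.854*10/0.10355^2 = 1729

1729


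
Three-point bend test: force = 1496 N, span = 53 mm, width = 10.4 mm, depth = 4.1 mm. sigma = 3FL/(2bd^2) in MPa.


sigma = 3*1496*53/(2*10.4*4.1^2) = 680.3 MPa

680.3


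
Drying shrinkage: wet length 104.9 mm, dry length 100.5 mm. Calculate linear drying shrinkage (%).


DS = (104.9 - 100.5) / 104.9 * 100 = 4.19%

4.19


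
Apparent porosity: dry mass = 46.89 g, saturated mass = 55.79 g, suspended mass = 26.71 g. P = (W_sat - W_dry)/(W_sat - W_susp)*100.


P = (55.79 - 46.89) / (55.79 - 26.71) * 100 = 8.9 / 29.08 * 100 = 30.6%

30.6


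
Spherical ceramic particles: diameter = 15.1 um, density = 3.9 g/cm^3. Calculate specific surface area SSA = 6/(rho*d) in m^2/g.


SSA = 6 / (3.9 * 15.1) = 0.102 m^2/g

0.102


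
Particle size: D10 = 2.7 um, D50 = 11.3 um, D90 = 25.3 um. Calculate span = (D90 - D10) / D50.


Span = (25.3 - 2.7) / 11.3 = 22.6 / 11.3 = 2.0

2.0


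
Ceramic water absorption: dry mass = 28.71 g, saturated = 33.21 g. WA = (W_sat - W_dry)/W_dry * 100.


WA = (33.21 - 28.71) / 28.71 * 100 = 15.67%

15.67


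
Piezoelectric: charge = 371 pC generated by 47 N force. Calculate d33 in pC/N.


d33 = 371 / 47 = 7.9 pC/N

7.9


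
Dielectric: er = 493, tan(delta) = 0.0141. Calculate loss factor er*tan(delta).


Loss = 493 * 0.0141 = 6.951

6.951


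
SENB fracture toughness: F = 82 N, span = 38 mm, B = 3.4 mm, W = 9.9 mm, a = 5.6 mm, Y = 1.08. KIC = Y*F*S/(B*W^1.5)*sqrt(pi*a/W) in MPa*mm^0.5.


KIC = 1.08*82*38/(3.4*9.9^1.5)*sqrt(pi*5.6/9.9) = 42.36

42.36


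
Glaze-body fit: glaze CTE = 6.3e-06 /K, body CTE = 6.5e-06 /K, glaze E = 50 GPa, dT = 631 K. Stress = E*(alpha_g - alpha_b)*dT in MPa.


Stress = 50*1000*(6.3e-06 - 6.5e-06)*631 = -6.3 MPa

-6.3


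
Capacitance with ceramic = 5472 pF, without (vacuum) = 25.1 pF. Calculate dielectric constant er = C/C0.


er = 5472 / 25.1 = 218.01

218.01


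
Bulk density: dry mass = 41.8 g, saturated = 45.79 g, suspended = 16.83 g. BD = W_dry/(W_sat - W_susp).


BD = 41.8 / (45.79 - 16.83) = 41.8 / 28.96 = 1.443 g/cm^3

1.443


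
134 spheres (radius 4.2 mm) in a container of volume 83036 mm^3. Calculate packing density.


V_sphere = 4/3*pi*4.2^3 = 310.3391 mm^3
Total V = 134*310.3391 = 41585.4394 mm^3
PD = 41585.4394 / 83036 = 0.501

0.501


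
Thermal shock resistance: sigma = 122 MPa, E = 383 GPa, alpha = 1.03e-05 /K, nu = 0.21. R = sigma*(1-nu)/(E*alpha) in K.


R = 122*(1-0.21)/(383*1000*1.03e-05) = 24 K

24


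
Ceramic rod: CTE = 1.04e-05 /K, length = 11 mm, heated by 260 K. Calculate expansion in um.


dL = 1.04e-05 * 11 * 260 * 1000 = 29.744 um

29.744


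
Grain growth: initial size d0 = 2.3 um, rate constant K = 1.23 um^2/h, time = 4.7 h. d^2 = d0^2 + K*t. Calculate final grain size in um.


d^2 = 2.3^2 + 1.23*4.7 = 11.071
d = sqrt(11.071) = 3.33 um

3.33


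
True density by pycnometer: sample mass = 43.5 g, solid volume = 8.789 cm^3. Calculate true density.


TD = 43.5 / 8.789 = 4.949 g/cm^3

4.949


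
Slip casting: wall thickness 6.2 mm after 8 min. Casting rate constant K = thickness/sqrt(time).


K = 6.2 / sqrt(8) = 6.2 / 2.8284 = 2.192 mm/min^0.5

2.192


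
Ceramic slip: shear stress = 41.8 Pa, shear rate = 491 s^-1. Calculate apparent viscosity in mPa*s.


eta = tau/gamma * 1000 = 41.8/491 * 1000 = 85.1 mPa*s

85.1


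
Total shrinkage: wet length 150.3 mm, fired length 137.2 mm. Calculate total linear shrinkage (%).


TS = (150.3 - 137.2) / 150.3 * 100 = 8.72%

8.72


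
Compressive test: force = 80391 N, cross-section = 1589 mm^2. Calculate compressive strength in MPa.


CS = 80391 / 1589 = 50.6 MPa

50.6


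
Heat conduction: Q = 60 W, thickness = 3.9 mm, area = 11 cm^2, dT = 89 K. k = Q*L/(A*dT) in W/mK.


k = 60*3.9/1000/(11/10000*89) = 2.39 W/mK

2.39


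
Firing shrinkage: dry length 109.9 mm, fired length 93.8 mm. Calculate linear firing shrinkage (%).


FS = (109.9 - 93.8) / 109.9 * 100 = 14.65%

14.65


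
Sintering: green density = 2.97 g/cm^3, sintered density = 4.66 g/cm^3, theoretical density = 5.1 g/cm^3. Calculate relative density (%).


Relative = 4.66 / 5.1 * 100 = 91.4%

91.4


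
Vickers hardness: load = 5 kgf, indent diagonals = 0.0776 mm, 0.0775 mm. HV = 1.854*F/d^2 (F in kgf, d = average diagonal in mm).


d_avg = (0.0776+0.0775)/2 = 0.07755 mm
HV = 1.854*5/0.07755^2 = 1541

1541


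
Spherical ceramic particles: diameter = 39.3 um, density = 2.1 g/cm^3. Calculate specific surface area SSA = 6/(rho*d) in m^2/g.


SSA = 6 / (2.1 * 39.3) = 0.073 m^2/g

0.073


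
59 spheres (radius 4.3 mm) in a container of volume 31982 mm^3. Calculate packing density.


V_sphere = 4/3*pi*4.3^3 = 333.0381 mm^3
Total V = 59*333.0381 = 19649.2479 mm^3
PD = 19649.2479 / 31982 = 0.614

0.614


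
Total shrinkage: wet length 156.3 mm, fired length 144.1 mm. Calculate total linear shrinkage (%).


TS = (156.3 - 144.1) / 156.3 * 100 = 7.81%

7.81


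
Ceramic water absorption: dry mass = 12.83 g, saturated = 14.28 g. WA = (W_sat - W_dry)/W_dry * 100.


WA = (14.28 - 12.83) / 12.83 * 100 = 11.3%

11.3


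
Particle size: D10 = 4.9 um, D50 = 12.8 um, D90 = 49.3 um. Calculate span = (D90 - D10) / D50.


Span = (49.3 - 4.9) / 12.8 = 44.4 / 12.8 = 3.469

3.469


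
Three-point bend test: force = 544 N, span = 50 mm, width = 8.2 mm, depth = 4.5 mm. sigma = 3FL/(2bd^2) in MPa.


sigma = 3*544*50/(2*8.2*4.5^2) = 245.7 MPa

245.7


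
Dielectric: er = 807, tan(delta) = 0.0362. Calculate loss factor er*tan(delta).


Loss = 807 * 0.0362 = 29.213

29.213


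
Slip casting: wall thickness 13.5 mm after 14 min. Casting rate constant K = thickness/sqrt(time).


K = 13.5 / sqrt(14) = 13.5 / 3.7417 = 3.608 mm/min^0.5

3.608


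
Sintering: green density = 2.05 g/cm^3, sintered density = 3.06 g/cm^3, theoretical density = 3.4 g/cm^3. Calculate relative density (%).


Relative = 3.06 / 3.4 * 100 = 90.0%

90.0


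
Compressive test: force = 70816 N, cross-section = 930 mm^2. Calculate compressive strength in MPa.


CS = 70816 / 930 = 76.1 MPa

76.1


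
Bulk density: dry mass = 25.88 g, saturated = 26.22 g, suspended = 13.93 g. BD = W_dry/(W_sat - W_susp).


BD = 25.88 / (26.22 - 13.93) = 25.88 / 12.29 = 2.106 g/cm^3

2.106


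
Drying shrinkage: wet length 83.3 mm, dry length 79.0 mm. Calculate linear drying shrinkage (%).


DS = (83.3 - 79.0) / 83.3 * 100 = 5.16%

5.16


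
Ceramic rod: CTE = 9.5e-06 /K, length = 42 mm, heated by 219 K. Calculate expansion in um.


dL = 9.5e-06 * 42 * 219 * 1000 = 87.381 um

87.381


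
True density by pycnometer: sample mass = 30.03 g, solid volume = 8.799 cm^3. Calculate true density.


TD = 30.03 / 8.799 = 3.413 g/cm^3

3.413


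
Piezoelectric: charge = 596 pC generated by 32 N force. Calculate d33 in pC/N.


d33 = 596 / 32 = 18.6 pC/N

18.6


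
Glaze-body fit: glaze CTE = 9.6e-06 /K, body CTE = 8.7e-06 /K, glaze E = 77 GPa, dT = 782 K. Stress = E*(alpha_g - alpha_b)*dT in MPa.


Stress = 77*1000*(9.6e-06 - 8.7e-06)*782 = 54.2 MPa

54.2


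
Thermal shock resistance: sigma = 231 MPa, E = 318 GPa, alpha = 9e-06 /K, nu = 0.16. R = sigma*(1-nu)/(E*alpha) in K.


R = 231*(1-0.16)/(318*1000*9e-06) = 68 K

68


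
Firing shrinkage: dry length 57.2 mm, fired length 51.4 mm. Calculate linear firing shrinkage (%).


FS = (57.2 - 51.4) / 57.2 * 100 = 10.14%

10.14


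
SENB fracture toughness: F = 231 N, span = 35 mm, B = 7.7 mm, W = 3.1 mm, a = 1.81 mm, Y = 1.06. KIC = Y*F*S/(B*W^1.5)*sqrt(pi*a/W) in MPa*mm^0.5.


KIC = 1.06*231*35/(7.7*3.1^1.5)*sqrt(pi*1.81/3.1) = 276.18

276.18


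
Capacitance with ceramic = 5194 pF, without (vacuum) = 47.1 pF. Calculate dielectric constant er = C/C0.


er = 5194 / 47.1 = 110.28

110.28


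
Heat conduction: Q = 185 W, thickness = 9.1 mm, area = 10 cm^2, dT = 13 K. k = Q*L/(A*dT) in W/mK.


k = 185*9.1/1000/(10/10000*13) = 129.5 W/mK

129.5


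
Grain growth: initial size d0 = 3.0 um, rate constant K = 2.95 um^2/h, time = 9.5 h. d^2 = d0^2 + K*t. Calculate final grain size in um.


d^2 = 3.0^2 + 2.95*9.5 = 37.025
d = sqrt(37.025) = 6.08 um

6.08


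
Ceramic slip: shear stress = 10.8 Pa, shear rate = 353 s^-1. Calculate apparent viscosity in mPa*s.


eta = tau/gamma * 1000 = 10.8/353 * 1000 = 30.6 mPa*s

30.6


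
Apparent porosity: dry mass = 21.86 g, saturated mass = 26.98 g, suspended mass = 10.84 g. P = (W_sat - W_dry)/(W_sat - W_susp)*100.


P = (26.98 - 21.86) / (26.98 - 10.84) * 100 = 5.12 / 16.14 * 100 = 31.7%

31.7


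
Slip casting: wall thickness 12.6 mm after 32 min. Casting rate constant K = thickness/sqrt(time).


K = 12.6 / sqrt(32) = 12.6 / 5.6569 = 2.227 mm/min^0.5

2.227


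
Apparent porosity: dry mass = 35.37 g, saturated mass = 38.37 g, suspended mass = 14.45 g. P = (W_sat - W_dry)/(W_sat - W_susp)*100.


P = (38.37 - 35.37) / (38.37 - 14.45) * 100 = 3.0 / 23.92 * 100 = 12.5%

12.5


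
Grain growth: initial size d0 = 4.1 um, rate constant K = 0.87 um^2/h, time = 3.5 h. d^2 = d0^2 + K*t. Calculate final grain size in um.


d^2 = 4.1^2 + 0.87*3.5 = 19.855
d = sqrt(19.855) = 4.46 um

4.46


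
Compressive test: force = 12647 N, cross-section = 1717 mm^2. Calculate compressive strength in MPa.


CS = 12647 / 1717 = 7.4 MPa

7.4


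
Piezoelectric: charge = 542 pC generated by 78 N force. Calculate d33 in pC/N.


d33 = 542 / 78 = 6.9 pC/N

6.9


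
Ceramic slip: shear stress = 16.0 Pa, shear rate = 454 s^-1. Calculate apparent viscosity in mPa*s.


eta = tau/gamma * 1000 = 16.0/454 * 1000 = 35.2 mPa*s

35.2


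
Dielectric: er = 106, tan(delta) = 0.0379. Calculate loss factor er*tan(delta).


Loss = 106 * 0.0379 = 4.017

4.017


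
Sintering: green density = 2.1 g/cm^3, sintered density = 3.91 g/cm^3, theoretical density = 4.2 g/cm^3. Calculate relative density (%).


Relative = 3.91 / 4.2 * 100 = 93.1%

93.1


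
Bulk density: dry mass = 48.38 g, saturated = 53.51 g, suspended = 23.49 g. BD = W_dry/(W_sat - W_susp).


BD = 48.38 / (53.51 - 23.49) = 48.38 / 30.02 = 1.612 g/cm^3

1.612


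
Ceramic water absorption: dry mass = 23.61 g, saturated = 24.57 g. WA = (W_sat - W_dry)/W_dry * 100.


WA = (24.57 - 23.61) / 23.61 * 100 = 4.07%

4.07


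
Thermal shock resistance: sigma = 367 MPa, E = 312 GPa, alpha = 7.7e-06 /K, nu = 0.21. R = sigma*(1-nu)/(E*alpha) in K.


R = 367*(1-0.21)/(312*1000*7.7e-06) = 121 K

121


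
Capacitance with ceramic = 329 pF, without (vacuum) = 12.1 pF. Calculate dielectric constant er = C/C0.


er = 329 / 12.1 = 27.19

27.19


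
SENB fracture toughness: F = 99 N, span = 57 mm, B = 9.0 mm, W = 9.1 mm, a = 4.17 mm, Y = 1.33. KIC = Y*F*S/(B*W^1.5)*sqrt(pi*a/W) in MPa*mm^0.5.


KIC = 1.33*99*57/(9.0*9.1^1.5)*sqrt(pi*4.17/9.1) = 36.45

36.45


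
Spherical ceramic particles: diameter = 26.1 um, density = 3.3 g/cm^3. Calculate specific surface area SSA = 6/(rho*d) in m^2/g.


SSA = 6 / (3.3 * 26.1) = 0.07 m^2/g

0.07


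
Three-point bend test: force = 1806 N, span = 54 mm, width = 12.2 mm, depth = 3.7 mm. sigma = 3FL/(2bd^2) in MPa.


sigma = 3*1806*54/(2*12.2*3.7^2) = 875.9 MPa

875.9


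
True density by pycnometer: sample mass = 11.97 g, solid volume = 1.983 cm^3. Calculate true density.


TD = 11.97 / 1.983 = 6.036 g/cm^3

6.036


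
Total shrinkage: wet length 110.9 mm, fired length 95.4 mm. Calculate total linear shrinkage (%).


TS = (110.9 - 95.4) / 110.9 * 100 = 13.98%

13.98


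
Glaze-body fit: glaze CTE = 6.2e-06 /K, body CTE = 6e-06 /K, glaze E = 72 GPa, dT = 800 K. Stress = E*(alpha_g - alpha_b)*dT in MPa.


Stress = 72*1000*(6.2e-06 - 6e-06)*800 = 11.5 MPa

11.5


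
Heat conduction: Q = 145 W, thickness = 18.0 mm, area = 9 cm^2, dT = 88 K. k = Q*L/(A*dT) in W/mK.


k = 145*18.0/1000/(9/10000*88) = 32.95 W/mK

32.95


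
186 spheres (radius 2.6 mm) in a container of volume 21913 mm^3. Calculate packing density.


V_sphere = 4/3*pi*2.6^3 = 73.6222 mm^3
Total V = 186*73.6222 = 13693.7292 mm^3
PD = 13693.7292 / 21913 = 0.625

0.625


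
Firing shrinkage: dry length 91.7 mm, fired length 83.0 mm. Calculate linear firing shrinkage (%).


FS = (91.7 - 83.0) / 91.7 * 100 = 9.49%

9.49


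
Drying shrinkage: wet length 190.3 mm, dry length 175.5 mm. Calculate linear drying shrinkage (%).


DS = (190.3 - 175.5) / 190.3 * 100 = 7.78%

7.78


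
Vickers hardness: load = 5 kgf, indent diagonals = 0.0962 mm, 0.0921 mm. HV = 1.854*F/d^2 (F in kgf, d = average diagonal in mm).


d_avg = (0.0962+0.0921)/2 = 0.09415 mm
HV = 1.854*5/0.09415^2 = 1046

1046


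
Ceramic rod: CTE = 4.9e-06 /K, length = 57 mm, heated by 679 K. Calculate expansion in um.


dL = 4.9e-06 * 57 * 679 * 1000 = 189.645 um

189.645


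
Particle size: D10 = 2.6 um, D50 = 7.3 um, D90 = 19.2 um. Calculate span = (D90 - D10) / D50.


Span = (19.2 - 2.6) / 7.3 = 16.6 / 7.3 = 2.274

2.274


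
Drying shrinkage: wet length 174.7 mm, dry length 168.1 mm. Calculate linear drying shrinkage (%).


DS = (174.7 - 168.1) / 174.7 * 100 = 3.78%

3.78


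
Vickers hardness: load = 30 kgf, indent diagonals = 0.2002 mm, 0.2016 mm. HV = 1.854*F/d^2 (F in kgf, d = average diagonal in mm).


d_avg = (0.2002+0.2016)/2 = 0.2009 mm
HV = 1.854*30/0.2009^2 = 1378

1378


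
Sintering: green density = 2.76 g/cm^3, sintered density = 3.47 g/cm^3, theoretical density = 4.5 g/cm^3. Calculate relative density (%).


Relative = 3.47 / 4.5 * 100 = 77.1%

77.1


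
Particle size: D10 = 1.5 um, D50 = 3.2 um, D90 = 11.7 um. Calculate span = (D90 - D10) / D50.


Span = (11.7 - 1.5) / 3.2 = 10.2 / 3.2 = 3.188

3.188


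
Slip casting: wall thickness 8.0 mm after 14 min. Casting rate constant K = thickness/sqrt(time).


K = 8.0 / sqrt(14) = 8.0 / 3.7417 = 2.138 mm/min^0.5

2.138


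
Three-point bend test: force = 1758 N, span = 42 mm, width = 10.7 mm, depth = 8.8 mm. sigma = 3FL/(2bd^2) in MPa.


sigma = 3*1758*42/(2*10.7*8.8^2) = 133.7 MPa

133.7


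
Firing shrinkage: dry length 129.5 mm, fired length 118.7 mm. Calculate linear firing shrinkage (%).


FS = (129.5 - 118.7) / 129.5 * 100 = 8.34%

8.34


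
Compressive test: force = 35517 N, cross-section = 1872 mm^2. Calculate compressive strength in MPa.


CS = 35517 / 1872 = 19.0 MPa

19.0


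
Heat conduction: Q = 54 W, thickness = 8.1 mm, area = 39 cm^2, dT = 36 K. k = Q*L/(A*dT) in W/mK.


k = 54*8.1/1000/(39/10000*36) = 3.12 W/mK

3.12


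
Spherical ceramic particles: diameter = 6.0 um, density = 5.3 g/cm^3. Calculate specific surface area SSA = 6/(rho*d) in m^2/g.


SSA = 6 / (5.3 * 6.0) = 0.189 m^2/g

0.189


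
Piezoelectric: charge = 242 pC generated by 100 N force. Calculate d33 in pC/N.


d33 = 242 / 100 = 2.4 pC/N

2.4


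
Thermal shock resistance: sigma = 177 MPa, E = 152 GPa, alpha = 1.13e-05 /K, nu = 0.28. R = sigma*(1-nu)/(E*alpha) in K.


R = 177*(1-0.28)/(152*1000*1.13e-05) = 74 K

74


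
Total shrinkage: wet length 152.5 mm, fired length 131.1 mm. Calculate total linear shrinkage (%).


TS = (152.5 - 131.1) / 152.5 * 100 = 14.03%

14.03


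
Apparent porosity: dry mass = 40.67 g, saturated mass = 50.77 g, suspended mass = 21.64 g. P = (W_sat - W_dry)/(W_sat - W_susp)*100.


P = (50.77 - 40.67) / (50.77 - 21.64) * 100 = 10.1 / 29.13 * 100 = 34.7%

34.7


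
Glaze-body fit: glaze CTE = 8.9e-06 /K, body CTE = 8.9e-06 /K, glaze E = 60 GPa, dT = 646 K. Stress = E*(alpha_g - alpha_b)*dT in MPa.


Stress = 60*1000*(8.9e-06 - 8.9e-06)*646 = 0.0 MPa

0.0


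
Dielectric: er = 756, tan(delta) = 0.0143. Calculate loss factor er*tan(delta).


Loss = 756 * 0.0143 = 10.811

10.811


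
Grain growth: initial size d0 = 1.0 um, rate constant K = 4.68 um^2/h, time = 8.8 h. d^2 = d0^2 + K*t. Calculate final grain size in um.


d^2 = 1.0^2 + 4.68*8.8 = 42.184
d = sqrt(42.184) = 6.49 um

6.49


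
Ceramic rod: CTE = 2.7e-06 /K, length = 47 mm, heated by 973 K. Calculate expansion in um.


dL = 2.7e-06 * 47 * 973 * 1000 = 123.474 um

123.474


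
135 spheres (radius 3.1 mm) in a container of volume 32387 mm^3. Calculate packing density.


V_sphere = 4/3*pi*3.1^3 = 124.7882 mm^3
Total V = 135*124.7882 = 16846.407 mm^3
PD = 16846.407 / 32387 = 0.52

0.52


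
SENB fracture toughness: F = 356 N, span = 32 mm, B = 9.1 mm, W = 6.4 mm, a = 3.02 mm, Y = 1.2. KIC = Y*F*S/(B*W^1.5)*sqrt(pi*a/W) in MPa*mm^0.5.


KIC = 1.2*356*32/(9.1*6.4^1.5)*sqrt(pi*3.02/6.4) = 112.97

112.97


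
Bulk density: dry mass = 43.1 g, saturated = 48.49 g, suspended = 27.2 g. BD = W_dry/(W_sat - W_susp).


BD = 43.1 / (48.49 - 27.2) = 43.1 / 21.29 = 2.024 g/cm^3

2.024


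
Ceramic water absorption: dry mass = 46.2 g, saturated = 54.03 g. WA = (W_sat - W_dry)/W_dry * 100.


WA = (54.03 - 46.2) / 46.2 * 100 = 16.95%

16.95


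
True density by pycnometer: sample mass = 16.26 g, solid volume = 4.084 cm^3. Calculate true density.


TD = 16.26 / 4.084 = 3.981 g/cm^3

3.981


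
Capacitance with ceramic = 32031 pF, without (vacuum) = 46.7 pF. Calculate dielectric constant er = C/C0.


er = 32031 / 46.7 = 685.89

685.89


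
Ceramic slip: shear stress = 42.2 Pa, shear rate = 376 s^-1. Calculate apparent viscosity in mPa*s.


eta = tau/gamma * 1000 = 42.2/376 * 1000 = 112.2 mPa*s

112.2


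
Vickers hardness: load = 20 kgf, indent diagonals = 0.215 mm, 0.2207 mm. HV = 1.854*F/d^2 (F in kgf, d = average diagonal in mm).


d_avg = (0.215+0.2207)/2 = 0.21785 mm
HV = 1.854*20/0.21785^2 = 781

781


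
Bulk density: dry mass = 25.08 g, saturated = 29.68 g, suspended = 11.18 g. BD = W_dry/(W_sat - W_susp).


BD = 25.08 / (29.68 - 11.18) = 25.08 / 18.5 = 1.356 g/cm^3

1.356


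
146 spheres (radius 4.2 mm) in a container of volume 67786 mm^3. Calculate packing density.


V_sphere = 4/3*pi*4.2^3 = 310.3391 mm^3
Total V = 146*310.3391 = 45309.5086 mm^3
PD = 45309.5086 / 67786 = 0.668

0.668


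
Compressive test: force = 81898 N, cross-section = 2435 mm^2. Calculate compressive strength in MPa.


CS = 81898 / 2435 = 33.6 MPa

33.6


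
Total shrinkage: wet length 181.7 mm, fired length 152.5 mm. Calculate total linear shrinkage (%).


TS = (181.7 - 152.5) / 181.7 * 100 = 16.07%

16.07


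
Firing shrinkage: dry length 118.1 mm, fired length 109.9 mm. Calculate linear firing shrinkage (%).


FS = (118.1 - 109.9) / 118.1 * 100 = 6.94%

6.94


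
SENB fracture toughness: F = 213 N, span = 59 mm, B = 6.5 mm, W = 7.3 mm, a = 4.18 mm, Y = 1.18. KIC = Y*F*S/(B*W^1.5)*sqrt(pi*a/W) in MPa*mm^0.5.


KIC = 1.18*213*59/(6.5*7.3^1.5)*sqrt(pi*4.18/7.3) = 155.14

155.14


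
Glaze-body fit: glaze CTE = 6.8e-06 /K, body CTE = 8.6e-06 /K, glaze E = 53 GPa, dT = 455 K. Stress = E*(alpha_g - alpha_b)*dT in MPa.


Stress = 53*1000*(6.8e-06 - 8.6e-06)*455 = -43.4 MPa

-43.4


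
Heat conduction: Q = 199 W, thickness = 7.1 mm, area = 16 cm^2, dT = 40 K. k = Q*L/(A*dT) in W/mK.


k = 199*7.1/1000/(16/10000*40) = 22.08 W/mK

22.08


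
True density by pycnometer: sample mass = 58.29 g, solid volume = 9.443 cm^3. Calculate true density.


TD = 58.29 / 9.443 = 6.173 g/cm^3

6.173


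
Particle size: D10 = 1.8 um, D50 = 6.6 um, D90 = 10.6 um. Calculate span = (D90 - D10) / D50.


Span = (10.6 - 1.8) / 6.6 = 8.8 / 6.6 = 1.333

1.333


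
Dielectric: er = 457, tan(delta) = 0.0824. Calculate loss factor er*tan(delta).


Loss = 457 * 0.0824 = 37.657

37.657


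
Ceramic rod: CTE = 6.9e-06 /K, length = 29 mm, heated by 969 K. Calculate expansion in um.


dL = 6.9e-06 * 29 * 969 * 1000 = 193.897 um

193.897


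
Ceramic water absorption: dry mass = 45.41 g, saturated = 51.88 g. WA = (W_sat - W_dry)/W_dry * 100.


WA = (51.88 - 45.41) / 45.41 * 100 = 14.25%

14.25


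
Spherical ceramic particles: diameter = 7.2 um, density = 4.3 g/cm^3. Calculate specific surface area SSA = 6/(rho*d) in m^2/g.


SSA = 6 / (4.3 * 7.2) = 0.194 m^2/g

0.194


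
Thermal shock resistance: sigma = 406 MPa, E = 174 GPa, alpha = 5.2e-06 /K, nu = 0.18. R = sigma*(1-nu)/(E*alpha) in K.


R = 406*(1-0.18)/(174*1000*5.2e-06) = 368 K

368


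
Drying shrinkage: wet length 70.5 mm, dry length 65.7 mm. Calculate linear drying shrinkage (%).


DS = (70.5 - 65.7) / 70.5 * 100 = 6.81%

6.81


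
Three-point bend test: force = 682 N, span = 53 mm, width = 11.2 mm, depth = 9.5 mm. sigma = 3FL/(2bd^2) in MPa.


sigma = 3*682*53/(2*11.2*9.5^2) = 53.6 MPa

53.6


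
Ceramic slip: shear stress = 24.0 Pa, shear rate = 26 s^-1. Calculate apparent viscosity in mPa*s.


eta = tau/gamma * 1000 = 24.0/26 * 1000 = 923.1 mPa*s

923.1


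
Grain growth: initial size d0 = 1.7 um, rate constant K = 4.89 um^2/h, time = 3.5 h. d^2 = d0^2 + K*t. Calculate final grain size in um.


d^2 = 1.7^2 + 4.89*3.5 = 20.005
d = sqrt(20.005) = 4.47 um

4.47


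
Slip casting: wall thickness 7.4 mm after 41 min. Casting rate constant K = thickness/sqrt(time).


K = 7.4 / sqrt(41) = 7.4 / 6.4031 = 1.156 mm/min^0.5

1.156


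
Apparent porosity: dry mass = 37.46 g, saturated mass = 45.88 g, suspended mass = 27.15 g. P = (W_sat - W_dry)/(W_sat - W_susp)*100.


P = (45.88 - 37.46) / (45.88 - 27.15) * 100 = 8.42 / 18.73 * 100 = 45.0%

45.0


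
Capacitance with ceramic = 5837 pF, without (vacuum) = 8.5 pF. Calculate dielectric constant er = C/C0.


er = 5837 / 8.5 = 686.71

686.71


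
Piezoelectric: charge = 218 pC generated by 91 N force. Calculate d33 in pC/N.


d33 = 218 / 91 = 2.4 pC/N

2.4


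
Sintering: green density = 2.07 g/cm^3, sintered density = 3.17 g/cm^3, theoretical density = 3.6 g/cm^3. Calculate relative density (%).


Relative = 3.17 / 3.6 * 100 = 88.1%

88.1


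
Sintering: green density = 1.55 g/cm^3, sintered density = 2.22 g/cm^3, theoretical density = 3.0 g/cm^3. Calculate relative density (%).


Relative = 2.22 / 3.0 * 100 = 74.0%

74.0


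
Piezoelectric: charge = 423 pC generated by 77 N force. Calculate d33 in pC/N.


d33 = 423 / 77 = 5.5 pC/N

5.5


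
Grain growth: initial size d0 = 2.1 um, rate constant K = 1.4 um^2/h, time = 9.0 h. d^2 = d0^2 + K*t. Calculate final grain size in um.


d^2 = 2.1^2 + 1.4*9.0 = 17.01
d = sqrt(17.01) = 4.12 um

4.12


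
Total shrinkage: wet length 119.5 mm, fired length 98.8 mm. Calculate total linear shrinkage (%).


TS = (119.5 - 98.8) / 119.5 * 100 = 17.32%

17.32


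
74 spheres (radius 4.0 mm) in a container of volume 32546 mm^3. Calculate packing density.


V_sphere = 4/3*pi*4.0^3 = 268.0826 mm^3
Total V = 74*268.0826 = 19838.1124 mm^3
PD = 19838.1124 / 32546 = 0.61

0.61


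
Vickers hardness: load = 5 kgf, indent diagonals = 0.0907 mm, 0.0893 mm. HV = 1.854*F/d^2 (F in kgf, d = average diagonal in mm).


d_avg = (0.0907+0.0893)/2 = 0.09 mm
HV = 1.854*5/0.09^2 = 1144

1144


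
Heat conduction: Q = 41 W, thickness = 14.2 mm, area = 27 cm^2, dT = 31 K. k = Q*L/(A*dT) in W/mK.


k = 41*14.2/1000/(27/10000*31) = 6.96 W/mK

6.96


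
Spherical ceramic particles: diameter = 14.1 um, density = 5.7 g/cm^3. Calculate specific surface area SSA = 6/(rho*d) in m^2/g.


SSA = 6 / (5.7 * 14.1) = 0.075 m^2/g

0.075


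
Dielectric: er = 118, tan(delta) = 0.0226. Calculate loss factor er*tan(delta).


Loss = 118 * 0.0226 = 2.667

2.667


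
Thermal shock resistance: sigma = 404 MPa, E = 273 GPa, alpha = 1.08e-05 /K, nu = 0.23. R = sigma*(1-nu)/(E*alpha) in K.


R = 404*(1-0.23)/(273*1000*1.08e-05) = 106 K

106


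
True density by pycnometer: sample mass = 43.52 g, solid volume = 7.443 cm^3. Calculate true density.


TD = 43.52 / 7.443 = 5.847 g/cm^3

5.847


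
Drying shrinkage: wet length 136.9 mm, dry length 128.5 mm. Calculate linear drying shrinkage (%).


DS = (136.9 - 128.5) / 136.9 * 100 = 6.14%

6.14


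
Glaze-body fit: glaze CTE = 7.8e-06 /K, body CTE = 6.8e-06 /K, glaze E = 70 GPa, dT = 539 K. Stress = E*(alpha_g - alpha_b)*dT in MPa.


Stress = 70*1000*(7.8e-06 - 6.8e-06)*539 = 37.7 MPa

37.7


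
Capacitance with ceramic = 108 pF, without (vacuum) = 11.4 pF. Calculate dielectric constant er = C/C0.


er = 108 / 11.4 = 9.47

9.47


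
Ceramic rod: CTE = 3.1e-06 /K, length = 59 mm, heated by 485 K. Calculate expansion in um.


dL = 3.1e-06 * 59 * 485 * 1000 = 88.707 um

88.707


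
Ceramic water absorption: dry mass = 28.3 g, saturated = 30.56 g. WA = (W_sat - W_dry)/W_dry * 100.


WA = (30.56 - 28.3) / 28.3 * 100 = 7.99%

7.99


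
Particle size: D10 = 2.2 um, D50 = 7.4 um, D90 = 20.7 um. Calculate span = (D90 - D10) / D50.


Span = (20.7 - 2.2) / 7.4 = 18.5 / 7.4 = 2.5

2.5


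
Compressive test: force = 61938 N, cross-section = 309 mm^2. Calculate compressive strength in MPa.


CS = 61938 / 309 = 200.4 MPa

200.4


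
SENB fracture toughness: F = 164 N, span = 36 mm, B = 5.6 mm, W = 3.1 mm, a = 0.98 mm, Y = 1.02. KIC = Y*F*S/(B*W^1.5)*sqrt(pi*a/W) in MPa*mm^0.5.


KIC = 1.02*164*36/(5.6*3.1^1.5)*sqrt(pi*0.98/3.1) = 196.35

196.35


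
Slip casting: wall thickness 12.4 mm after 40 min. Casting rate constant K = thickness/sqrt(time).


K = 12.4 / sqrt(40) = 12.4 / 6.3246 = 1.961 mm/min^0.5

1.961


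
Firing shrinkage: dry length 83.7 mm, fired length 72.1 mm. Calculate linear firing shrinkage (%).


FS = (83.7 - 72.1) / 83.7 * 100 = 13.86%

13.86


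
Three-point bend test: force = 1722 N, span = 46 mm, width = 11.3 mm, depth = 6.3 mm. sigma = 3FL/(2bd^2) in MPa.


sigma = 3*1722*46/(2*11.3*6.3^2) = 264.9 MPa

264.9


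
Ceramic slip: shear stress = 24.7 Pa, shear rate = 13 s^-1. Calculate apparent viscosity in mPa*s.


eta = tau/gamma * 1000 = 24.7/13 * 1000 = 1900.0 mPa*s

1900.0


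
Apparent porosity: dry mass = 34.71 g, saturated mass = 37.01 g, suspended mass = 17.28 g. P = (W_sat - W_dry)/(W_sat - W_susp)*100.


P = (37.01 - 34.71) / (37.01 - 17.28) * 100 = 2.3 / 19.73 * 100 = 11.7%

11.7


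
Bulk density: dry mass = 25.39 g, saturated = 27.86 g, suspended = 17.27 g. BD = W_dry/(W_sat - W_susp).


BD = 25.39 / (27.86 - 17.27) = 25.39 / 10.59 = 2.398 g/cm^3

2.398


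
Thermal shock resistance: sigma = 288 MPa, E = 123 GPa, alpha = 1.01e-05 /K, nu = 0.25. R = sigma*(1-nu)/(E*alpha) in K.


R = 288*(1-0.25)/(123*1000*1.01e-05) = 174 K

174


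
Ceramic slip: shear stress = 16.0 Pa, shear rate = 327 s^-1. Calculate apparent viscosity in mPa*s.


eta = tau/gamma * 1000 = 16.0/327 * 1000 = 48.9 mPa*s

48.9


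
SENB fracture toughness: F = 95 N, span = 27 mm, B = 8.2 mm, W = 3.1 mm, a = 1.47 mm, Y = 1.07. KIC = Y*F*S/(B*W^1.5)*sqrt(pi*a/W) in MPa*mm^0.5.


KIC = 1.07*95*27/(8.2*3.1^1.5)*sqrt(pi*1.47/3.1) = 74.85

74.85


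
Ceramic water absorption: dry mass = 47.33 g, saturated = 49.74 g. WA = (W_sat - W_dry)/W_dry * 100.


WA = (49.74 - 47.33) / 47.33 * 100 = 5.09%

5.09


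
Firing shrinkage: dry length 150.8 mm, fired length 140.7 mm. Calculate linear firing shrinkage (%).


FS = (150.8 - 140.7) / 150.8 * 100 = 6.7%

6.7


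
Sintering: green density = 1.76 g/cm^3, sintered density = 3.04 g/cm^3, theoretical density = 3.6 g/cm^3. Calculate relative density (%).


Relative = 3.04 / 3.6 * 100 = 84.4%

84.4


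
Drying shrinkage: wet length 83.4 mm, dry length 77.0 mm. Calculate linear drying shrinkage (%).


DS = (83.4 - 77.0) / 83.4 * 100 = 7.67%

7.67


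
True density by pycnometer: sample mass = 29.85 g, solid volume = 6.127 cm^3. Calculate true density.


TD = 29.85 / 6.127 = 4.872 g/cm^3

4.872


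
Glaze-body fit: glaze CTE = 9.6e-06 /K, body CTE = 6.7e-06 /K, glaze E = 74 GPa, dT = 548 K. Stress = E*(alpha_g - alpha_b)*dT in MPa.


Stress = 74*1000*(9.6e-06 - 6.7e-06)*548 = 117.6 MPa

117.6


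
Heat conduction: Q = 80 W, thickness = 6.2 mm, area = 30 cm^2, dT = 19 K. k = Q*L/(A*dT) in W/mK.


k = 80*6.2/1000/(30/10000*19) = 8.7 W/mK

8.7


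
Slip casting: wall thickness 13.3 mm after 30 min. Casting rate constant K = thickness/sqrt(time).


K = 13.3 / sqrt(30) = 13.3 / 5.4772 = 2.428 mm/min^0.5

2.428


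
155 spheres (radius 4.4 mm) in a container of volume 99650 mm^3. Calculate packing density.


V_sphere = 4/3*pi*4.4^3 = 356.8179 mm^3
Total V = 155*356.8179 = 55306.7745 mm^3
PD = 55306.7745 / 99650 = 0.555

0.555


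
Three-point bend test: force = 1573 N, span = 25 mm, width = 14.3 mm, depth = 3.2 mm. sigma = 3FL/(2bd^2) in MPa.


sigma = 3*1573*25/(2*14.3*3.2^2) = 402.8 MPa

402.8


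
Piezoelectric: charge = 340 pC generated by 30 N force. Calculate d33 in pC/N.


d33 = 340 / 30 = 11.3 pC/N

11.3


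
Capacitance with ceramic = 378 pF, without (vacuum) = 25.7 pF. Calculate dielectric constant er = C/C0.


er = 378 / 25.7 = 14.71

14.71


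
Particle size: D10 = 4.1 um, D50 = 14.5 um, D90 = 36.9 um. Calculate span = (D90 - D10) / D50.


Span = (36.9 - 4.1) / 14.5 = 32.8 / 14.5 = 2.262

2.262


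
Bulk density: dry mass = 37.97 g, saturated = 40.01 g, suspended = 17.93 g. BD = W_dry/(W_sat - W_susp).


BD = 37.97 / (40.01 - 17.93) = 37.97 / 22.08 = 1.72 g/cm^3

1.72


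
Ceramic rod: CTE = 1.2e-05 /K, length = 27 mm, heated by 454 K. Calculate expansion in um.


dL = 1.2e-05 * 27 * 454 * 1000 = 147.096 um

147.096


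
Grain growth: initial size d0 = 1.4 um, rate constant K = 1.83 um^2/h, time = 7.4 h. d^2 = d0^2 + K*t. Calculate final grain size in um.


d^2 = 1.4^2 + 1.83*7.4 = 15.502
d = sqrt(15.502) = 3.94 um

3.94


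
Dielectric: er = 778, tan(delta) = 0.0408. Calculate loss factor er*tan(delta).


Loss = 778 * 0.0408 = 31.742

31.742


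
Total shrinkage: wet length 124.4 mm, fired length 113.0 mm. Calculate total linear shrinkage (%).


TS = (124.4 - 113.0) / 124.4 * 100 = 9.16%

9.16


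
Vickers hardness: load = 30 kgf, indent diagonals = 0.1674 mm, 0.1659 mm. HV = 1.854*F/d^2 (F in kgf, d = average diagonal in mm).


d_avg = (0.1674+0.1659)/2 = 0.16665 mm
HV = 1.854*30/0.16665^2 = 2003

2003


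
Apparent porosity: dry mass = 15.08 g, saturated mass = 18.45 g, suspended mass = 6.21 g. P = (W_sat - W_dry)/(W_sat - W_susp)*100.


P = (18.45 - 15.08) / (18.45 - 6.21) * 100 = 3.37 / 12.24 * 100 = 27.5%

27.5


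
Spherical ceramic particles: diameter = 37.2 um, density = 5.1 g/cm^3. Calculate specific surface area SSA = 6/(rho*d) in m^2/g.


SSA = 6 / (5.1 * 37.2) = 0.032 m^2/g

0.032


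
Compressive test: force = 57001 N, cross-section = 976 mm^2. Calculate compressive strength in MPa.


CS = 57001 / 976 = 58.4 MPa

58.4


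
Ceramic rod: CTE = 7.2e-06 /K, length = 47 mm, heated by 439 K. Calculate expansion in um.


dL = 7.2e-06 * 47 * 439 * 1000 = 148.558 um

148.558


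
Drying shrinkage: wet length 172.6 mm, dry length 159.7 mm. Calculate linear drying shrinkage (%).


DS = (172.6 - 159.7) / 172.6 * 100 = 7.47%

7.47


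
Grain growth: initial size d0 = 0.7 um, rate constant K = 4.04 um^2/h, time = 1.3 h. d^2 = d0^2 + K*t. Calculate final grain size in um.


d^2 = 0.7^2 + 4.04*1.3 = 5.742
d = sqrt(5.742) = 2.4 um

2.4


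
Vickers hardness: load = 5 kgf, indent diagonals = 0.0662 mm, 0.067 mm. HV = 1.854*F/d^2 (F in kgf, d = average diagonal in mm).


d_avg = (0.0662+0.067)/2 = 0.0666 mm
HV = 1.854*5/0.0666^2 = 2090

2090


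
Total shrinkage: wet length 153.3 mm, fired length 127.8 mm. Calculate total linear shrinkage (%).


TS = (153.3 - 127.8) / 153.3 * 100 = 16.63%

16.63


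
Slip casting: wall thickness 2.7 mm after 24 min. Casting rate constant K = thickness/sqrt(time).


K = 2.7 / sqrt(24) = 2.7 / 4.899 = 0.551 mm/min^0.5

0.551


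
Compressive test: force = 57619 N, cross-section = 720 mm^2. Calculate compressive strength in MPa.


CS = 57619 / 720 = 80.0 MPa

80.0


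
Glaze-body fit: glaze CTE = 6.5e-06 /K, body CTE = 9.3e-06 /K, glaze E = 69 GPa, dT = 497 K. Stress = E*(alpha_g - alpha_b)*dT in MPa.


Stress = 69*1000*(6.5e-06 - 9.3e-06)*497 = -96.0 MPa

-96.0


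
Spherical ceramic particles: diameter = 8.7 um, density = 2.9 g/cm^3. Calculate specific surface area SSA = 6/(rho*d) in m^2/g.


SSA = 6 / (2.9 * 8.7) = 0.238 m^2/g

0.238


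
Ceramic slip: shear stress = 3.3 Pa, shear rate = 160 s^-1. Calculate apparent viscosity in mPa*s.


eta = tau/gamma * 1000 = 3.3/160 * 1000 = 20.6 mPa*s

20.6


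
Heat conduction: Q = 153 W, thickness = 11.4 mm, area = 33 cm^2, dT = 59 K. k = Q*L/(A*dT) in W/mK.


k = 153*11.4/1000/(33/10000*59) = 8.96 W/mK

8.96


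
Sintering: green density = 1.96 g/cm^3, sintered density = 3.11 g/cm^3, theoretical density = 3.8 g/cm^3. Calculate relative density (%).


Relative = 3.11 / 3.8 * 100 = 81.8%

81.8


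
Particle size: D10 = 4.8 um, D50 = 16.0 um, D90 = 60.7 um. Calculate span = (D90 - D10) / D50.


Span = (60.7 - 4.8) / 16.0 = 55.9 / 16.0 = 3.494

3.494


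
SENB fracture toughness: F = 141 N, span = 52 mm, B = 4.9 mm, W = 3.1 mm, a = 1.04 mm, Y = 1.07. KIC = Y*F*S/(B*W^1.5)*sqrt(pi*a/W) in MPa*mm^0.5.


KIC = 1.07*141*52/(4.9*3.1^1.5)*sqrt(pi*1.04/3.1) = 301.15

301.15


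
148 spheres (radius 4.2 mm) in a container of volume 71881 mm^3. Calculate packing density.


V_sphere = 4/3*pi*4.2^3 = 310.3391 mm^3
Total V = 148*310.3391 = 45930.1868 mm^3
PD = 45930.1868 / 71881 = 0.639

0.639


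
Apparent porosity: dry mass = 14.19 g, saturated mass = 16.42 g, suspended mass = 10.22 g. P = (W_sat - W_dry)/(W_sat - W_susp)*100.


P = (16.42 - 14.19) / (16.42 - 10.22) * 100 = 2.23 / 6.2 * 100 = 36.0%

36.0


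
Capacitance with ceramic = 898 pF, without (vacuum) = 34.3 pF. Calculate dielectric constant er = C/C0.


er = 898 / 34.3 = 26.18

26.18


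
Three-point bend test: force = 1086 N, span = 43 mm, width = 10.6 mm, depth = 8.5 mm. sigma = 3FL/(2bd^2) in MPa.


sigma = 3*1086*43/(2*10.6*8.5^2) = 91.5 MPa

91.5


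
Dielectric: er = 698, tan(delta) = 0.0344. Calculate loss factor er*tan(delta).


Loss = 698 * 0.0344 = 24.011

24.011


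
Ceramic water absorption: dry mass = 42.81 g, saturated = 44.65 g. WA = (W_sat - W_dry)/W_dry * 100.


WA = (44.65 - 42.81) / 42.81 * 100 = 4.3%

4.3


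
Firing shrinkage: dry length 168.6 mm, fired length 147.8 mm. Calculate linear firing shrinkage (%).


FS = (168.6 - 147.8) / 168.6 * 100 = 12.34%

12.34


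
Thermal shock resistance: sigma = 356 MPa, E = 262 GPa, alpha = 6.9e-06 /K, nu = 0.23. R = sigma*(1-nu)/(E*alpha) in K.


R = 356*(1-0.23)/(262*1000*6.9e-06) = 152 K

152


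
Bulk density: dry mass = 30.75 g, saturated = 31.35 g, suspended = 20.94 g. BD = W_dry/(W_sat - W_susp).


BD = 30.75 / (31.35 - 20.94) = 30.75 / 10.41 = 2.954 g/cm^3

2.954


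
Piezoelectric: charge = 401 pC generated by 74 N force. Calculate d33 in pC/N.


d33 = 401 / 74 = 5.4 pC/N

5.4


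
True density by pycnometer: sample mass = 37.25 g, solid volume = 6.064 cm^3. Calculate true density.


TD = 37.25 / 6.064 = 6.143 g/cm^3

6.143


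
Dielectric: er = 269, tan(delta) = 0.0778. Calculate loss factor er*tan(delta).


Loss = 269 * 0.0778 = 20.928

20.928


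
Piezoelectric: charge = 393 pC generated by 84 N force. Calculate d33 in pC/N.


d33 = 393 / 84 = 4.7 pC/N

4.7


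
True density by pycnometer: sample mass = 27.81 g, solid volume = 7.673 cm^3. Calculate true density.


TD = 27.81 / 7.673 = 3.624 g/cm^3

3.624


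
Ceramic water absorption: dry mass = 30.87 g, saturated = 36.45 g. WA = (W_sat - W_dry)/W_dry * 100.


WA = (36.45 - 30.87) / 30.87 * 100 = 18.08%

18.08


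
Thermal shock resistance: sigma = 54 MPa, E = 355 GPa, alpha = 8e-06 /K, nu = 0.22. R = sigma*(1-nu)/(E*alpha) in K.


R = 54*(1-0.22)/(355*1000*8e-06) = 15 K

15


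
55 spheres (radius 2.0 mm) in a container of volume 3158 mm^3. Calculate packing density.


V_sphere = 4/3*pi*2.0^3 = 33.5103 mm^3
Total V = 55*33.5103 = 1843.0665 mm^3
PD = 1843.0665 / 3158 = 0.584

0.584


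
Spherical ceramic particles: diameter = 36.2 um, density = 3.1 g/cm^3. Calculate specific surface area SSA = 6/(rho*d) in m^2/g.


SSA = 6 / (3.1 * 36.2) = 0.053 m^2/g

0.053


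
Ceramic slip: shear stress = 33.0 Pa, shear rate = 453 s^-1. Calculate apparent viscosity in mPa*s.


eta = tau/gamma * 1000 = 33.0/453 * 1000 = 72.8 mPa*s

72.8


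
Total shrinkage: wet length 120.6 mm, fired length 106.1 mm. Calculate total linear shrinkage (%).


TS = (120.6 - 106.1) / 120.6 * 100 = 12.02%

12.02


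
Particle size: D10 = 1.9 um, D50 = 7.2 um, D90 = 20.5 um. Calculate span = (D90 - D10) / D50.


Span = (20.5 - 1.9) / 7.2 = 18.6 / 7.2 = 2.583

2.583


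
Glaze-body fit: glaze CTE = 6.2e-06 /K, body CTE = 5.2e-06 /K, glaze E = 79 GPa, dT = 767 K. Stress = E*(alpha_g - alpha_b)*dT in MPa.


Stress = 79*1000*(6.2e-06 - 5.2e-06)*767 = 60.6 MPa

60.6


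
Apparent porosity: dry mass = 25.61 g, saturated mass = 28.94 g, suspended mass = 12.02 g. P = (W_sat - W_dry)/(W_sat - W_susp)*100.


P = (28.94 - 25.61) / (28.94 - 12.02) * 100 = 3.33 / 16.92 * 100 = 19.7%

19.7


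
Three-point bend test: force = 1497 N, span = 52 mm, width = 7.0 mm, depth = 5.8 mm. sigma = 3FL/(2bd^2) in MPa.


sigma = 3*1497*52/(2*7.0*5.8^2) = 495.9 MPa

495.9


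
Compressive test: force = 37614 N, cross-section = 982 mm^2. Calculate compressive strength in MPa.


CS = 37614 / 982 = 38.3 MPa

38.3


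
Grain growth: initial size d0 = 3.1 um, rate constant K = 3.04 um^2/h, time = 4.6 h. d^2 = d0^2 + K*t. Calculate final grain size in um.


d^2 = 3.1^2 + 3.04*4.6 = 23.594
d = sqrt(23.594) = 4.86 um

4.86


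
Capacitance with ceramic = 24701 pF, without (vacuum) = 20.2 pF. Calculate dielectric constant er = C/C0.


er = 24701 / 20.2 = 1222.82

1222.82


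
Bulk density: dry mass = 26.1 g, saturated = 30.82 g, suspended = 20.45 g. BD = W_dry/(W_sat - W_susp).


BD = 26.1 / (30.82 - 20.45) = 26.1 / 10.37 = 2.517 g/cm^3

2.517


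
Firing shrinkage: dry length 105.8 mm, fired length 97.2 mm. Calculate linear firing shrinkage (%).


FS = (105.8 - 97.2) / 105.8 * 100 = 8.13%

8.13


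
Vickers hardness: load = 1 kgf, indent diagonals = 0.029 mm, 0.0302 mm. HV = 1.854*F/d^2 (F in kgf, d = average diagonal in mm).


d_avg = (0.029+0.0302)/2 = 0.0296 mm
HV = 1.854*1/0.0296^2 = 2116

2116


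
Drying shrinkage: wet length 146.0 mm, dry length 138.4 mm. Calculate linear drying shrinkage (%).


DS = (146.0 - 138.4) / 146.0 * 100 = 5.21%

5.21


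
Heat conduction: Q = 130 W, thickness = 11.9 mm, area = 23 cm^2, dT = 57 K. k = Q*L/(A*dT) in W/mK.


k = 130*11.9/1000/(23/10000*57) = 11.8 W/mK

11.8


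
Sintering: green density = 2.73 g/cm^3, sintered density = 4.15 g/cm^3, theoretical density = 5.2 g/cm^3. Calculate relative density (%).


Relative = 4.15 / 5.2 * 100 = 79.8%

79.8
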